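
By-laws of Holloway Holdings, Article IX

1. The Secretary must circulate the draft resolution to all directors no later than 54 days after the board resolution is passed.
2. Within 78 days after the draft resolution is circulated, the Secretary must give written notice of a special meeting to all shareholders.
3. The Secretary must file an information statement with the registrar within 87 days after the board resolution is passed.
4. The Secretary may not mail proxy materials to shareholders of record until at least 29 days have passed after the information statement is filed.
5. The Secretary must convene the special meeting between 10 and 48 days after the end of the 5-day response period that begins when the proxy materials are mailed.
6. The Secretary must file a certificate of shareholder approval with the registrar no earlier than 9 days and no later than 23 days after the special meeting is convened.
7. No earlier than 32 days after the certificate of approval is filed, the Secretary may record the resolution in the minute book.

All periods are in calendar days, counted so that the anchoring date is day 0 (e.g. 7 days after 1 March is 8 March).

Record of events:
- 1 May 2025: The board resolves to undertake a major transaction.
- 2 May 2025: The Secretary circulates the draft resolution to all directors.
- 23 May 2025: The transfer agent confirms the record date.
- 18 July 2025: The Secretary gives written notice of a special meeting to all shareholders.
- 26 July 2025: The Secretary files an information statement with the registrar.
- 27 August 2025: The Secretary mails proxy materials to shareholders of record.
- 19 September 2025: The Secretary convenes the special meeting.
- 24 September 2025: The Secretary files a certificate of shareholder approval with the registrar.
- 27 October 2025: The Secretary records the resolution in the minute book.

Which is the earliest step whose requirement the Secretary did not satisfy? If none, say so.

(1) due by 1 May 2025 + 54 days = 24 June 2025; done 2 May 2025 — timely.
(2) due by 2 May 2025 + 78 days = 19 July 2025; done 18 July 2025 — timely.
(3) due by 1 May 2025 + 87 days = 27 July 2025; done 26 July 2025 — timely.
(4) permitted from 26 July 2025 + 29 days = 24 August 2025 onward; 27 August 2025 is on or after that date.
(5) the permitted window runs from 1 September 2025 + 10 = 11 September 2025 to 1 September 2025 + 48 = 19 October 2025; done 19 September 2025, which is between those dates.
(6) the permitted window runs from 19 September 2025 + 9 = 28 September 2025 to 19 September 2025 + 23 = 12 October 2025; done 24 September 2025 — 4 days before the window opened.

Step 6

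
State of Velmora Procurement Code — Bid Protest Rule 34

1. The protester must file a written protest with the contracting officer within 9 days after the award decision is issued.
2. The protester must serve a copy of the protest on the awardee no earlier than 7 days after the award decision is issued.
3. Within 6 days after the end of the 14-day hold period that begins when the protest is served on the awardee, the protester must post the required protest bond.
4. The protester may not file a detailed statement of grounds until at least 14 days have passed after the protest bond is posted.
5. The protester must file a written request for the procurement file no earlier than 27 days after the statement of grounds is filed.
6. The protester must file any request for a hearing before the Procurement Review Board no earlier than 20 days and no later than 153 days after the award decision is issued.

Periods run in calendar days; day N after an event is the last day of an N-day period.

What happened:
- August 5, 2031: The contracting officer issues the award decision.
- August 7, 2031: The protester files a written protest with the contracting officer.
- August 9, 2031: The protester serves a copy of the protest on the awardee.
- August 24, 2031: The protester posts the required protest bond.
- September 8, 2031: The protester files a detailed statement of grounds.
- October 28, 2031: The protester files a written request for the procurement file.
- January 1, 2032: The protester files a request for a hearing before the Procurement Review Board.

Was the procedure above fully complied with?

Step 1: 9 days after August 5, 2031 (when the award decision is issued) is August 14, 2031; done August 7, 2031 — timely.
Step 2: the earliest permitted date is 7 days after August 5, 2031 (when the award decision is issued), i.e. August 12, 2031; August 9, 2031 is 3 days before the earliest permitted date.

No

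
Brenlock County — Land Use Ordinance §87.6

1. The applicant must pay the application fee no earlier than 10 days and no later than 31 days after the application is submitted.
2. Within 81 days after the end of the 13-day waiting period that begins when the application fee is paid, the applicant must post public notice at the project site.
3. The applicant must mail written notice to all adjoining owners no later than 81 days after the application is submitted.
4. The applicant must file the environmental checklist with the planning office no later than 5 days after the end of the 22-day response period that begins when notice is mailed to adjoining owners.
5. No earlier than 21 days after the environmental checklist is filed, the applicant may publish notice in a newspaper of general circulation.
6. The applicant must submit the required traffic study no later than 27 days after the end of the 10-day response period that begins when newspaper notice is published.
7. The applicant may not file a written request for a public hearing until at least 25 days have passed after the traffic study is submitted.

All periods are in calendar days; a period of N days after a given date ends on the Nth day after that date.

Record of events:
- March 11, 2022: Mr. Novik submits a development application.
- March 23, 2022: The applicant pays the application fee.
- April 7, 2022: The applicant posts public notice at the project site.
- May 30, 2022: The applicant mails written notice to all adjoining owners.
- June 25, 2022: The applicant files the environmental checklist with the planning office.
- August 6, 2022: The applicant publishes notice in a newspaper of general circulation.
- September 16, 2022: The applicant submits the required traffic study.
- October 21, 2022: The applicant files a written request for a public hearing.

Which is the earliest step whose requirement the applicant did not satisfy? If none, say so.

Step 1: the window is 10–31 days after March 11, 2022 (when the application is submitted), so March 21, 2022 through April 11, 2022; March 23, 2022 falls inside that range.
Step 2: 81 days after April 5, 2022 (end of the 13-day waiting period, which began when the application fee is paid on March 23, 2022) is June 25, 2022; completed April 7, 2022, before the deadline.
Step 3: 81 days after March 11, 2022 (when the application is submitted) is May 31, 2022; May 30, 2022 is within that limit.
Step 4: 5 days after June 21, 2022 (end of the 22-day response period, which began when notice is mailed to adjoining owners on May 30, 2022) is June 26, 2022; completed June 25, 2022, before the deadline.
Step 5: the earliest permitted date is 21 days after June 25, 2022 (when the environmental checklist is filed), i.e. July 16, 2022; done August 6, 2022 — permitted.
Step 6: 27 days after August 16, 2022 (end of the 10-day response period, which began when newspaper notice is published on August 6, 2022) is September 12, 2022; not done until September 16, 2022, 4 days after the deadline.

Step 6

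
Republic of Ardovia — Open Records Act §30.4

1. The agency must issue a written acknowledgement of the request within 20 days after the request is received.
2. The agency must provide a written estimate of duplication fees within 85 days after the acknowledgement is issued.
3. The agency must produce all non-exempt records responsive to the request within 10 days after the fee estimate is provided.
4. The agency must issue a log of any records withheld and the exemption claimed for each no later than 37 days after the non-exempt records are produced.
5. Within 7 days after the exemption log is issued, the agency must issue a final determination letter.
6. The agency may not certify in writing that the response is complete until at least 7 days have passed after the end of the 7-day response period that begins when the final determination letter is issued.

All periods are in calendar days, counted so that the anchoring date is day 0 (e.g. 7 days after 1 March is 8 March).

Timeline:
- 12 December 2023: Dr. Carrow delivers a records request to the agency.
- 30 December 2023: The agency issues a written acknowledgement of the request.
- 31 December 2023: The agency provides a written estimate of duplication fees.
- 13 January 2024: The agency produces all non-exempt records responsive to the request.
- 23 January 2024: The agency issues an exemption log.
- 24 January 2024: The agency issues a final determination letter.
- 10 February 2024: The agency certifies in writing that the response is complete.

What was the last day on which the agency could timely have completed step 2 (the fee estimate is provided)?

24 March 2024

Step 2 runs from 30 December 2023, when the acknowledgement is issued. 85 days after 30 December 2023 is 24 March 2024.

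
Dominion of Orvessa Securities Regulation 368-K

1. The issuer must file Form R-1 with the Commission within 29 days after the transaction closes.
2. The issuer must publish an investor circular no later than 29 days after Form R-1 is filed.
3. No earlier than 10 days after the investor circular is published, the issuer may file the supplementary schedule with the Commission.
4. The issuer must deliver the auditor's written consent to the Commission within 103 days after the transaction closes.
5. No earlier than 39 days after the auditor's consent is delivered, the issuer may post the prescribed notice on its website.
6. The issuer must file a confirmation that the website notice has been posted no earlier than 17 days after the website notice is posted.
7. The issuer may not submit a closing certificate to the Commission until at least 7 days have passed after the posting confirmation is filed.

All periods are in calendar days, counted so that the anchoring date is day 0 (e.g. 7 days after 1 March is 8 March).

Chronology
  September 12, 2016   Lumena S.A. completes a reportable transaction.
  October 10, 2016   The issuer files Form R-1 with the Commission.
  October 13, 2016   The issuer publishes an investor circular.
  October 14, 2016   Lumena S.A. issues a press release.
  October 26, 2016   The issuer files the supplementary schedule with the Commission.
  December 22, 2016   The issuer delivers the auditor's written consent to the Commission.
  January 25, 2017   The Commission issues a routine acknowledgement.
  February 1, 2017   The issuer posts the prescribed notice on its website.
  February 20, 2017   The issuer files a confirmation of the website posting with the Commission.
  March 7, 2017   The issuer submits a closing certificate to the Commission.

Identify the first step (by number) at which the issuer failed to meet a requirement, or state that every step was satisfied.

Step 1 — counting 29 days from September 12, 2016 (when the transaction closes) gives a deadline of October 11, 2016; done October 10, 2016 — timely.
Step 2 — counting 29 days from October 10, 2016 (when Form R-1 is filed) gives a deadline of November 8, 2016; done October 13, 2016 — timely.
Step 3 — must wait 10 days from October 13, 2016 (when the investor circular is published), so not before October 23, 2016; done October 26, 2016, after the minimum wait.
Step 4 — counting 103 days from September 12, 2016 (when the transaction closes) gives a deadline of December 24, 2016; done December 22, 2016 — timely.
Step 5 — must wait 39 days from December 22, 2016 (when the auditor's consent is delivered), so not before January 30, 2017; done February 1, 2017, after the minimum wait.
Step 6 — must wait 17 days from February 1, 2017 (when the website notice is posted), so not before February 18, 2017; done February 20, 2017 — permitted.
Step 7 — must wait 7 days from February 20, 2017 (when the posting confirmation is filed), so not before February 27, 2017; done March 7, 2017 — permitted.

None — every step was satisfied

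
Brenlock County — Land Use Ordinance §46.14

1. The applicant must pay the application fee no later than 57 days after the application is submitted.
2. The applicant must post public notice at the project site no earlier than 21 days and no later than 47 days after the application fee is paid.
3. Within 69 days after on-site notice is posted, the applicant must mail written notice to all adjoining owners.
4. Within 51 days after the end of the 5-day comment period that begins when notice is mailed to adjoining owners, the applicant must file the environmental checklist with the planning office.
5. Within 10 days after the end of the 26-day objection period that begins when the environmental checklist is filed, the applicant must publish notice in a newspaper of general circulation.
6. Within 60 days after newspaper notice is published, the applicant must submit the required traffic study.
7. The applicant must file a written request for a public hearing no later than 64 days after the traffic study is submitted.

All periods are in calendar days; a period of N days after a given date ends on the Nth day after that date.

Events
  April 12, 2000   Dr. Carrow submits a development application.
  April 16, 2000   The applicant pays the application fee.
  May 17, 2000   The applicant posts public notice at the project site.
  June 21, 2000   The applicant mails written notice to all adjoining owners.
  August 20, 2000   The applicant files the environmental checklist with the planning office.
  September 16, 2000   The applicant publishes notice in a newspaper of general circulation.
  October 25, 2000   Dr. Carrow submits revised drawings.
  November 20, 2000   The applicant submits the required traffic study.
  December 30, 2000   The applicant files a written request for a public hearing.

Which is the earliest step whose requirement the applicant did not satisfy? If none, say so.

Step 4

Step 1: 57 days after April 12, 2000 (when the application is submitted) is June 8, 2000; April 16, 2000 is within that limit.
Step 2: the window is 21–47 days after April 16, 2000 (when the application fee is paid), so May 7, 2000 through June 2, 2000; done May 17, 2000 — within the window.
Step 3: 69 days after May 17, 2000 (when on-site notice is posted) is July 25, 2000; completed June 21, 2000, before the deadline.
Step 4: 51 days after June 26, 2000 (end of the 5-day comment period, which began when notice is mailed to adjoining owners on June 21, 2000) is August 16, 2000; August 20, 2000 misses that deadline by 4 days.
The analysis stops there.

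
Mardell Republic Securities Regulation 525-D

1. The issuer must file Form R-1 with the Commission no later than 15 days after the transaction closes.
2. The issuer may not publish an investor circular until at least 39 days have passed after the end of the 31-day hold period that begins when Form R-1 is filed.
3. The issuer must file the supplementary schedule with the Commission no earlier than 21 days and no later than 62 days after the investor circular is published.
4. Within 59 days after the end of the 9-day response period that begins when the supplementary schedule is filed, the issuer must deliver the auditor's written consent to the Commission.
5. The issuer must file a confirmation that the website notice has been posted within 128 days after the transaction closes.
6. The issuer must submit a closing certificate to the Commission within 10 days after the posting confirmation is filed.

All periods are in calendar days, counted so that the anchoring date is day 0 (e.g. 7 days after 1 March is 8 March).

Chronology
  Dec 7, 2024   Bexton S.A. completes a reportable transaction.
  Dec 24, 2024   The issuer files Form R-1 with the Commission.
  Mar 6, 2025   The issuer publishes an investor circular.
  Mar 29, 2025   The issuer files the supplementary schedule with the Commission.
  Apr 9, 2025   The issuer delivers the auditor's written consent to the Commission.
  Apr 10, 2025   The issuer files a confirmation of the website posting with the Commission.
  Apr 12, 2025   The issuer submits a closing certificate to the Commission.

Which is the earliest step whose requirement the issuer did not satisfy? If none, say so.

(1) due by Dec 7, 2024 + 15 days = Dec 22, 2024; Dec 24, 2024 misses that deadline by 2 days.
Later steps need not be reached.

Step 1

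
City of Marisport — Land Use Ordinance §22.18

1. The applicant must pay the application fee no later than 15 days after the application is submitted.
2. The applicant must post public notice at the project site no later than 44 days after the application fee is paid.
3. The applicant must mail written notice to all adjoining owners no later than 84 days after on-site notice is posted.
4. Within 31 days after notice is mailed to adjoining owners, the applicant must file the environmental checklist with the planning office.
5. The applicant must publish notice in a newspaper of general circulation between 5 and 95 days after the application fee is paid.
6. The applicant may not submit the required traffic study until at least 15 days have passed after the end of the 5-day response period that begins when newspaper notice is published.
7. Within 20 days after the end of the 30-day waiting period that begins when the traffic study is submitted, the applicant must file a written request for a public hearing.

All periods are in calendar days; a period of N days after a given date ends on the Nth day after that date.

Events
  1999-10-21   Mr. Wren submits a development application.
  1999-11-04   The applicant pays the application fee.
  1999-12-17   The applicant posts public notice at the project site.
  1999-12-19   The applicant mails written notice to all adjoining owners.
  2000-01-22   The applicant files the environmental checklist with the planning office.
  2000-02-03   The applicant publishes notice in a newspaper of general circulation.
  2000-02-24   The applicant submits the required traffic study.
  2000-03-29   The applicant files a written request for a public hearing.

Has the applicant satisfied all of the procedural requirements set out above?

No

Step 1 — counting 15 days from 1999-10-21 (when the application is submitted) gives a deadline of 1999-11-05; completed 1999-11-04, before the deadline.
Step 2 — counting 44 days from 1999-11-04 (when the application fee is paid) gives a deadline of 1999-12-18; 1999-12-17 is within that limit.
Step 3 — counting 84 days from 1999-12-17 (when on-site notice is posted) gives a deadline of 2000-03-10; completed 1999-12-19, before the deadline.
Step 4 — counting 31 days from 1999-12-19 (when notice is mailed to adjoining owners) gives a deadline of 2000-01-19; not done until 2000-01-22, 3 days after the deadline.
The procedure was therefore not followed at step 4.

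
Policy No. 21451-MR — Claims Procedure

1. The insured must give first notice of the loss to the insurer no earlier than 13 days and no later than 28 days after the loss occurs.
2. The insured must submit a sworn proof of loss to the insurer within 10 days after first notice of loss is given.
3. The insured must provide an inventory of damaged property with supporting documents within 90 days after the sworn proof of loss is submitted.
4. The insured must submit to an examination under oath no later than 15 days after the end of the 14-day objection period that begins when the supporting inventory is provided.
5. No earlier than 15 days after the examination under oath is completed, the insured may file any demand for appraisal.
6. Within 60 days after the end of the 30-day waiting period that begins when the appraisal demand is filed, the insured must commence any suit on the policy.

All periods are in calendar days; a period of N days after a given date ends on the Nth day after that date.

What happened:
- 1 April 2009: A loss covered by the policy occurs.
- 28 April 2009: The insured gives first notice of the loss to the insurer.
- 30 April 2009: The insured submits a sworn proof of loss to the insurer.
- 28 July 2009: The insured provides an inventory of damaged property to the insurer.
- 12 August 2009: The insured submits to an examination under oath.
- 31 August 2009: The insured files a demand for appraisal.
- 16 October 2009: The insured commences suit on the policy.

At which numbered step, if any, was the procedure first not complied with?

Step 1 — 13 and 28 days from 1 April 2009 (when the loss occurs) are 14 April 2009 and 29 April 2009 respectively; 28 April 2009 falls inside that range.
Step 2 — counting 10 days from 28 April 2009 (when first notice of loss is given) gives a deadline of 8 May 2009; done 30 April 2009 — timely.
Step 3 — counting 90 days from 30 April 2009 (when the sworn proof of loss is submitted) gives a deadline of 29 July 2009; done 28 July 2009 — timely.
Step 4 — counting 15 days from 11 August 2009 (end of the 14-day objection period, which began when the supporting inventory is provided on 28 July 2009) gives a deadline of 26 August 2009; 12 August 2009 is within that limit.
Step 5 — must wait 15 days from 12 August 2009 (when the examination under oath is completed), so not before 27 August 2009; 31 August 2009 is on or after that date.
Step 6 — counting 60 days from 30 September 2009 (end of the 30-day waiting period, which began when the appraisal demand is filed on 31 August 2009) gives a deadline of 29 November 2009; completed 16 October 2009, before the deadline.

None — every step was satisfied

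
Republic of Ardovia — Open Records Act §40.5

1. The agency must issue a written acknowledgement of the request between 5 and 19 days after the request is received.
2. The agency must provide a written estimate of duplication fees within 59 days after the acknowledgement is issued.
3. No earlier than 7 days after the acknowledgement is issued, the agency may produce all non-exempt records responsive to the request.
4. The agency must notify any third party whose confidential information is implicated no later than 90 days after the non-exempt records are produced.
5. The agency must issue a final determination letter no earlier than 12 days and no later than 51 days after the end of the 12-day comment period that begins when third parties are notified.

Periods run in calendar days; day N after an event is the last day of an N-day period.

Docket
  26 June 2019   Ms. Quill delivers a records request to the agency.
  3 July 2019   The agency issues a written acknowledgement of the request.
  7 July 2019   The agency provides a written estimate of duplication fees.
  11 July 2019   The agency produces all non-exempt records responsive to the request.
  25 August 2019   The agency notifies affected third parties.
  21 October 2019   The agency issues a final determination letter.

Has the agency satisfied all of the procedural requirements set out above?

Yes

Step 1 — 5 and 19 days from 26 June 2019 (when the request is received) are 1 July 2019 and 15 July 2019 respectively; 3 July 2019 falls inside that range.
Step 2 — counting 59 days from 3 July 2019 (when the acknowledgement is issued) gives a deadline of 31 August 2019; done 7 July 2019 — timely.
Step 3 — must wait 7 days from 3 July 2019 (when the acknowledgement is issued), so not before 10 July 2019; 11 July 2019 is on or after that date.
Step 4 — counting 90 days from 11 July 2019 (when the non-exempt records are produced) gives a deadline of 9 October 2019; done 25 August 2019 — timely.
Step 5 — 12 and 51 days from 6 September 2019 (end of the 12-day comment period, which began when third parties are notified on 25 August 2019) are 18 September 2019 and 27 October 2019 respectively; 21 October 2019 falls inside that range.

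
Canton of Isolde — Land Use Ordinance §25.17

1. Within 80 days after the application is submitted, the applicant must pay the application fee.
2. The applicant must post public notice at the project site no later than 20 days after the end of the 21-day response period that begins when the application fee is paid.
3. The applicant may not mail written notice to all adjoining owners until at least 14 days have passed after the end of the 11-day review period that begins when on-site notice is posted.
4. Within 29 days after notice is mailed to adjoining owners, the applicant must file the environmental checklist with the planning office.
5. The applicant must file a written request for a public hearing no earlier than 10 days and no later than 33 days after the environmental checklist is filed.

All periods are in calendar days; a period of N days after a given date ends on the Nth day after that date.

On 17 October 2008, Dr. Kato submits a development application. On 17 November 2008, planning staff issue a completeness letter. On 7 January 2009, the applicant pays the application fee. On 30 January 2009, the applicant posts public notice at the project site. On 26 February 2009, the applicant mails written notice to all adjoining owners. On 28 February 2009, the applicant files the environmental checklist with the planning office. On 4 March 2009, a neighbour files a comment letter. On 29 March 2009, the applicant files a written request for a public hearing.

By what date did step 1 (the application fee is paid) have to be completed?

5 January 2009

Step 1 runs from 17 October 2008, when the application is submitted. 80 days after 17 October 2008 is 5 January 2009.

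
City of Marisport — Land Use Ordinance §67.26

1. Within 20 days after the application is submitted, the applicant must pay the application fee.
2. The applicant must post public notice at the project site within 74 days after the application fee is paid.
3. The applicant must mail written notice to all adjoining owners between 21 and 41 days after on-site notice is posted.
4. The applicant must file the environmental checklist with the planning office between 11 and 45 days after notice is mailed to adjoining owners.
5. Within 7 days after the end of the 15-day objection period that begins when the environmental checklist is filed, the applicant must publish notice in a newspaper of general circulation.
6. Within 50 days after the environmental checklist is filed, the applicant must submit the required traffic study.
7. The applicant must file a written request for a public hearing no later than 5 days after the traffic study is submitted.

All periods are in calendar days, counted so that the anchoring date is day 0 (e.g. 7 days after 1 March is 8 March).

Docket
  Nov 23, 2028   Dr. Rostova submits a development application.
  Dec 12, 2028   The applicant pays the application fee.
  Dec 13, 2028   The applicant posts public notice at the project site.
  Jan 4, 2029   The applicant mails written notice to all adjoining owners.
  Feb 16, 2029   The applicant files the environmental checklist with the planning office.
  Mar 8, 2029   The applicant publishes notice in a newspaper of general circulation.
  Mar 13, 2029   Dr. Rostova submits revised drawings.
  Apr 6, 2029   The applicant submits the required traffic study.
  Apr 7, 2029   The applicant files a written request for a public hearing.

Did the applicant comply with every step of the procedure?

Step 1: 20 days after Nov 23, 2028 (when the application is submitted) is Dec 13, 2028; completed Dec 12, 2028, before the deadline.
Step 2: 74 days after Dec 12, 2028 (when the application fee is paid) is Feb 24, 2029; Dec 13, 2028 is within that limit.
Step 3: the window is 21–41 days after Dec 13, 2028 (when on-site notice is posted), so Jan 3, 2029 through Jan 23, 2029; Jan 4, 2029 falls inside that range.
Step 4: the window is 11–45 days after Jan 4, 2029 (when notice is mailed to adjoining owners), so Jan 15, 2029 through Feb 18, 2029; Feb 16, 2029 falls inside that range.
Step 5: 7 days after Mar 3, 2029 (end of the 15-day objection period, which began when the environmental checklist is filed on Feb 16, 2029) is Mar 10, 2029; completed Mar 8, 2029, before the deadline.
Step 6: 50 days after Feb 16, 2029 (when the environmental checklist is filed) is Apr 7, 2029; done Apr 6, 2029 — timely.
Step 7: 5 days after Apr 6, 2029 (when the traffic study is submitted) is Apr 11, 2029; completed Apr 7, 2029, before the deadline.

Yes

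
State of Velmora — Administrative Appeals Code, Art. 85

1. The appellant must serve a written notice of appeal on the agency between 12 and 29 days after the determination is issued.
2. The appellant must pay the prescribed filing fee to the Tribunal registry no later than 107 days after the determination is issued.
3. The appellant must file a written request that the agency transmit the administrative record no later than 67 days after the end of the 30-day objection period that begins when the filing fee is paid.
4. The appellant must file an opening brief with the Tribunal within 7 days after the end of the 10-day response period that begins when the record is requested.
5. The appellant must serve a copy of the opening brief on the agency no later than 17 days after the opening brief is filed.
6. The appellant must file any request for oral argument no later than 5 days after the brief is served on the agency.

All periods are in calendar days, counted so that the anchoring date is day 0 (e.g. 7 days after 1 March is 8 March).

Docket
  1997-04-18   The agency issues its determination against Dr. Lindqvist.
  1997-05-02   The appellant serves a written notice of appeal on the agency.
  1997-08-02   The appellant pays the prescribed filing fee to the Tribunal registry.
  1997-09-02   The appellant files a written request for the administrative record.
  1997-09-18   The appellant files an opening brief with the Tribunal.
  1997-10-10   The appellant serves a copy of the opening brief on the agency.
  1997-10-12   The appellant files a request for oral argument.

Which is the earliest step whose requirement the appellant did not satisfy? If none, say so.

(1) the permitted window runs from 1997-04-18 + 12 = 1997-04-30 to 1997-04-18 + 29 = 1997-05-17; 1997-05-02 falls inside that range.
(2) due by 1997-04-18 + 107 days = 1997-08-03; 1997-08-02 is within that limit.
(3) due by 1997-09-01 + 67 days = 1997-11-07; 1997-09-02 is within that limit.
(4) due by 1997-09-12 + 7 days = 1997-09-19; completed 1997-09-18, before the deadline.
(5) due by 1997-09-18 + 17 days = 1997-10-05; 1997-10-10 misses that deadline by 5 days.
That is the first point of non-compliance.

Step 5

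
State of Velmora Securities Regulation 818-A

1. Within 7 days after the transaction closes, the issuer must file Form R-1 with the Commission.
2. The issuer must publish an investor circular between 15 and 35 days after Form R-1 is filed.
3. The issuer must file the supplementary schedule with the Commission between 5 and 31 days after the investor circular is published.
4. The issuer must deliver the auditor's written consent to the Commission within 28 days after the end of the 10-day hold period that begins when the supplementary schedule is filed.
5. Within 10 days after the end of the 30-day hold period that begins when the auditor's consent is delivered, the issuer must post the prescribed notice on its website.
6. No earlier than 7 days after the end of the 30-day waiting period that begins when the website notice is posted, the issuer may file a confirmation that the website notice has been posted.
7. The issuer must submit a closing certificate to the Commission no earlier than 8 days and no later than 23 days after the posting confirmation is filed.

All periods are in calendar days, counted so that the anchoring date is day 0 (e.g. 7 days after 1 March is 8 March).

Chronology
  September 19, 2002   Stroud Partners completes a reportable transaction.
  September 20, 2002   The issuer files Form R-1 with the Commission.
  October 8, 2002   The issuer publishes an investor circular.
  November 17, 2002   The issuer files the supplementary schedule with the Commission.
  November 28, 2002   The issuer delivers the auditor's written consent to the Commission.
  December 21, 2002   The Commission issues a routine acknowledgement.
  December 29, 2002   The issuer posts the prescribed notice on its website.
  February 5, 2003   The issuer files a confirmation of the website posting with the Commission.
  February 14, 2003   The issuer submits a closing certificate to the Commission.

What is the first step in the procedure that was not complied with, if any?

(1) due by September 19, 2002 + 7 days = September 26, 2002; done September 20, 2002 — timely.
(2) the permitted window runs from September 20, 2002 + 15 = October 5, 2002 to September 20, 2002 + 35 = October 25, 2002; done October 8, 2002 — within the window.
(3) the permitted window runs from October 8, 2002 + 5 = October 13, 2002 to October 8, 2002 + 31 = November 8, 2002; done November 17, 2002 — 9 days after the window closed.

Step 3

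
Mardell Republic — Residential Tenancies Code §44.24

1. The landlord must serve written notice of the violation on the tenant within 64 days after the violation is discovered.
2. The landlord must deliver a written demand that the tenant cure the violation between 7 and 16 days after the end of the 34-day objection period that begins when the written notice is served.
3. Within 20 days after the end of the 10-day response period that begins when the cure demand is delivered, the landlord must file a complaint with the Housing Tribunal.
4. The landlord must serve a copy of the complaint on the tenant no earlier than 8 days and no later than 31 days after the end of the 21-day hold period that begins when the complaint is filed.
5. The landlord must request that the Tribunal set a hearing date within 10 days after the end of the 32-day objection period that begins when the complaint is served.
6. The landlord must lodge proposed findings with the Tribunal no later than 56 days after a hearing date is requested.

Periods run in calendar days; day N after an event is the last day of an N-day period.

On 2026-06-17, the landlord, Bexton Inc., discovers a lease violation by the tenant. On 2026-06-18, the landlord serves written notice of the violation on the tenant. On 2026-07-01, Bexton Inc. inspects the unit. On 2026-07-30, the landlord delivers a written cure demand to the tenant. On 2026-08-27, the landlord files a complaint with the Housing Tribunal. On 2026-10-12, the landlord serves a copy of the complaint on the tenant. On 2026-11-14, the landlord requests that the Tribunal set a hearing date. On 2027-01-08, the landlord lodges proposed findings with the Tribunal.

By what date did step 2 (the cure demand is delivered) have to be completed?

2026-08-07

The written notice is served on 2026-06-18; the 34-day objection period therefore ends 2026-07-22, and step 2 runs from that date. The window is 7–16 days after 2026-07-22; it closes on 2026-08-07.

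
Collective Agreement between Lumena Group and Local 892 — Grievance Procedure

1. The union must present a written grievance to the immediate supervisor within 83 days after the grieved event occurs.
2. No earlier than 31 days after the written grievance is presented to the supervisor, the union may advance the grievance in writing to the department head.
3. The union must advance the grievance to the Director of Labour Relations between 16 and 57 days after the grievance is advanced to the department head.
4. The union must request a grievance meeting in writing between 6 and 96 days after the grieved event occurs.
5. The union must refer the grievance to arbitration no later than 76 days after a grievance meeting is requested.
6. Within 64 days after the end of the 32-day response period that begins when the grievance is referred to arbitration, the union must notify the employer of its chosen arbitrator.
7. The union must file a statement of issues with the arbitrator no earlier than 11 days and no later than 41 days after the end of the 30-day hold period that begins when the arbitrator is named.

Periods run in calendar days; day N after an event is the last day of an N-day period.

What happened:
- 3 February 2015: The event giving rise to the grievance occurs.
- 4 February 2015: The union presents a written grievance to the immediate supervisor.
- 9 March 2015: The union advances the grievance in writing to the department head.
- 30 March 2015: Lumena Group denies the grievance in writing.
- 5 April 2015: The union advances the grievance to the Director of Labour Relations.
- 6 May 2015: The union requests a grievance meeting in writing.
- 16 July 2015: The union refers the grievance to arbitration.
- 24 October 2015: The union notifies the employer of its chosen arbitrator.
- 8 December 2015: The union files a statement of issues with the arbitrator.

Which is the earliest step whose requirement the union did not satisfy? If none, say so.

Step 6

(1) due by 3 February 2015 + 83 days = 27 April 2015; done 4 February 2015 — timely.
(2) permitted from 4 February 2015 + 31 days = 7 March 2015 onward; done 9 March 2015, after the minimum wait.
(3) the permitted window runs from 9 March 2015 + 16 = 25 March 2015 to 9 March 2015 + 57 = 5 May 2015; 5 April 2015 falls inside that range.
(4) the permitted window runs from 3 February 2015 + 6 = 9 February 2015 to 3 February 2015 + 96 = 10 May 2015; done 6 May 2015, which is between those dates.
(5) due by 6 May 2015 + 76 days = 21 July 2015; completed 16 July 2015, before the deadline.
(6) due by 17 August 2015 + 64 days = 20 October 2015; not done until 24 October 2015, 4 days after the deadline.
That is the first point of non-compliance.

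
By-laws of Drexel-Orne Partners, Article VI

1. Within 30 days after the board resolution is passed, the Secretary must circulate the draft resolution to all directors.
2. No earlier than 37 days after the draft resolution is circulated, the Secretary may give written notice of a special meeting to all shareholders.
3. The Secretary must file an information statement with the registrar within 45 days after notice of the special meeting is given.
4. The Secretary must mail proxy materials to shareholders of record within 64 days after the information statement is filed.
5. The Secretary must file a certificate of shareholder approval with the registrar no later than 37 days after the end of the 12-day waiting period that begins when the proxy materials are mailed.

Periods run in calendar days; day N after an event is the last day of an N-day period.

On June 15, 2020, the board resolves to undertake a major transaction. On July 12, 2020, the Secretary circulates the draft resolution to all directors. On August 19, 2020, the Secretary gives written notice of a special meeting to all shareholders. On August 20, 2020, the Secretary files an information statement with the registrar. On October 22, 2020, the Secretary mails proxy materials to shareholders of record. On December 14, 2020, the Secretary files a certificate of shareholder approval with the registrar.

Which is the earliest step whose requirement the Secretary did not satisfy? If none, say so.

Step 5

Step 1: 30 days after June 15, 2020 (when the board resolution is passed) is July 15, 2020; July 12, 2020 is within that limit.
Step 2: the earliest permitted date is 37 days after July 12, 2020 (when the draft resolution is circulated), i.e. August 18, 2020; done August 19, 2020, after the minimum wait.
Step 3: 45 days after August 19, 2020 (when notice of the special meeting is given) is October 3, 2020; August 20, 2020 is within that limit.
Step 4: 64 days after August 20, 2020 (when the information statement is filed) is October 23, 2020; completed October 22, 2020, before the deadline.
Step 5: 37 days after November 3, 2020 (end of the 12-day waiting period, which began when the proxy materials are mailed on October 22, 2020) is December 10, 2020; not done until December 14, 2020, 4 days after the deadline.
No need to go further; step 5 was not satisfied.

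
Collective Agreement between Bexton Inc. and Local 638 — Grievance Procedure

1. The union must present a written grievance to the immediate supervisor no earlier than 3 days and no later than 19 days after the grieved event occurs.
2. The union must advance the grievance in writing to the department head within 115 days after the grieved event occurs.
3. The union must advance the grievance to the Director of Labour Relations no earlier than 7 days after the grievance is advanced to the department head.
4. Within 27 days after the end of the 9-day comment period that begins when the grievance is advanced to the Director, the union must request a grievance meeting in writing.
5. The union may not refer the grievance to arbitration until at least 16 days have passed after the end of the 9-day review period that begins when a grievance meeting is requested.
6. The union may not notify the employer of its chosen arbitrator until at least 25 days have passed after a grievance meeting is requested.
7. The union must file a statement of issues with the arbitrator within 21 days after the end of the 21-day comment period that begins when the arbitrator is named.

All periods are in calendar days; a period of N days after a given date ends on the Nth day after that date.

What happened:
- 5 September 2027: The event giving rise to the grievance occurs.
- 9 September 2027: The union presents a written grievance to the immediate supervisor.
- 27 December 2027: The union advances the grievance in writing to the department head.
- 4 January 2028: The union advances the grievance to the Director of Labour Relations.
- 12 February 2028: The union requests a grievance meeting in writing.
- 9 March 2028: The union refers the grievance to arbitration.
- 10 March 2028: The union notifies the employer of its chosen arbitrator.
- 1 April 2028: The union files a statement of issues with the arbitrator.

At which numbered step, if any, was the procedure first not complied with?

Step 4

Step 1: the window is 3–19 days after 5 September 2027 (when the grieved event occurs), so 8 September 2027 through 24 September 2027; done 9 September 2027, which is between those dates.
Step 2: 115 days after 5 September 2027 (when the grieved event occurs) is 29 December 2027; completed 27 December 2027, before the deadline.
Step 3: the earliest permitted date is 7 days after 27 December 2027 (when the grievance is advanced to the department head), i.e. 3 January 2028; done 4 January 2028, after the minimum wait.
Step 4: 27 days after 13 January 2028 (end of the 9-day comment period, which began when the grievance is advanced to the Director on 4 January 2028) is 9 February 2028; not done until 12 February 2028, 3 days after the deadline.
That is the first point of non-compliance.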